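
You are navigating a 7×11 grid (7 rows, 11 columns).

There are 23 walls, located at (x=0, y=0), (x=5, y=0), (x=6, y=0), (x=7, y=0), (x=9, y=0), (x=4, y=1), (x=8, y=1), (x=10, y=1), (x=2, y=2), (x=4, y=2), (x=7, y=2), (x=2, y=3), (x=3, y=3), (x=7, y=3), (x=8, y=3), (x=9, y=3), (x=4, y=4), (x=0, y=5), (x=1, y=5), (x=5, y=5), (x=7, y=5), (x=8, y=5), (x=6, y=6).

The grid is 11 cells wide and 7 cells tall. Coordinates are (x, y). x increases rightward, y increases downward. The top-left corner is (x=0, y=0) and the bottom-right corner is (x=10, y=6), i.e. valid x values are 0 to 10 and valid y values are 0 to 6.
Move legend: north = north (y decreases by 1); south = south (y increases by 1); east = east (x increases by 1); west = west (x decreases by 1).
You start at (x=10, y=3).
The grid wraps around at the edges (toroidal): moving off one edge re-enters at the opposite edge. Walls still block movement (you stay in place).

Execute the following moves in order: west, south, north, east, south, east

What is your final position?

Answer: Final position: (x=1, y=4)

Derivation:
Start: (x=10, y=3)
  west (west): blocked, stay at (x=10, y=3)
  south (south): (x=10, y=3) -> (x=10, y=4)
  north (north): (x=10, y=4) -> (x=10, y=3)
  east (east): (x=10, y=3) -> (x=0, y=3)
  south (south): (x=0, y=3) -> (x=0, y=4)
  east (east): (x=0, y=4) -> (x=1, y=4)
Final: (x=1, y=4)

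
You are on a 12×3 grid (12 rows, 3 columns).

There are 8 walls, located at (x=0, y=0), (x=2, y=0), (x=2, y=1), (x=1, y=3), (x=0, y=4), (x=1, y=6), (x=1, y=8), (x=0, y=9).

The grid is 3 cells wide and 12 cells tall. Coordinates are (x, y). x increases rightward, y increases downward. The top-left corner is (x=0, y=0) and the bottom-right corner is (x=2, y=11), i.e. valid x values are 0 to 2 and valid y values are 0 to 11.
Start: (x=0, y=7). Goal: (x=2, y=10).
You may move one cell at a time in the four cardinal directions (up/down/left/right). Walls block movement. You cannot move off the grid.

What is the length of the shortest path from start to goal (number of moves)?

BFS from (x=0, y=7) until reaching (x=2, y=10):
  Distance 0: (x=0, y=7)
  Distance 1: (x=0, y=6), (x=1, y=7), (x=0, y=8)
  Distance 2: (x=0, y=5), (x=2, y=7)
  Distance 3: (x=1, y=5), (x=2, y=6), (x=2, y=8)
  Distance 4: (x=1, y=4), (x=2, y=5), (x=2, y=9)
  Distance 5: (x=2, y=4), (x=1, y=9), (x=2, y=10)  <- goal reached here
One shortest path (5 moves): (x=0, y=7) -> (x=1, y=7) -> (x=2, y=7) -> (x=2, y=8) -> (x=2, y=9) -> (x=2, y=10)

Answer: Shortest path length: 5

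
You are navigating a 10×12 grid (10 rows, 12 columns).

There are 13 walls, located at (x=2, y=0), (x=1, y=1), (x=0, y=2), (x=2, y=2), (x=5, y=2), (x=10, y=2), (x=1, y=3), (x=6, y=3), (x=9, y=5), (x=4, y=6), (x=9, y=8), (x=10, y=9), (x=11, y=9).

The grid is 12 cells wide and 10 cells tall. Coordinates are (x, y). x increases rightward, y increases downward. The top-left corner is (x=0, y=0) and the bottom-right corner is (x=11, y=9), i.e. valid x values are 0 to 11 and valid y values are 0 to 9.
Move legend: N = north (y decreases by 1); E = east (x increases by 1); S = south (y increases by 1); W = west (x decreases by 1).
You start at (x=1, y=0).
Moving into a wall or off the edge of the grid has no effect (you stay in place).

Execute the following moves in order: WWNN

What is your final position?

Answer: Final position: (x=0, y=0)

Derivation:
Start: (x=1, y=0)
  W (west): (x=1, y=0) -> (x=0, y=0)
  W (west): blocked, stay at (x=0, y=0)
  N (north): blocked, stay at (x=0, y=0)
  N (north): blocked, stay at (x=0, y=0)
Final: (x=0, y=0)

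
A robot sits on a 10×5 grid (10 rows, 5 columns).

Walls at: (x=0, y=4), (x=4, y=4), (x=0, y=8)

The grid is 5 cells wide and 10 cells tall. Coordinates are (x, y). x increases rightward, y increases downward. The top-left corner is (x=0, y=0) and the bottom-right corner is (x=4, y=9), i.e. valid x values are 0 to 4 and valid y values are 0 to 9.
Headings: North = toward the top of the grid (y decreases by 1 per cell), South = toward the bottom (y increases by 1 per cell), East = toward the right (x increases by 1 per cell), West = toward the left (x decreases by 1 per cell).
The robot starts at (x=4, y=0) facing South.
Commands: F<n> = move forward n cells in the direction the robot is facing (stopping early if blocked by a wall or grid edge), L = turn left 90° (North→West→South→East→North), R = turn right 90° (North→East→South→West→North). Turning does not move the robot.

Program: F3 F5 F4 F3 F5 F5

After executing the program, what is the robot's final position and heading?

Answer: Final position: (x=4, y=3), facing South

Derivation:
Start: (x=4, y=0), facing South
  F3: move forward 3, now at (x=4, y=3)
  F5: move forward 0/5 (blocked), now at (x=4, y=3)
  F4: move forward 0/4 (blocked), now at (x=4, y=3)
  F3: move forward 0/3 (blocked), now at (x=4, y=3)
  F5: move forward 0/5 (blocked), now at (x=4, y=3)
  F5: move forward 0/5 (blocked), now at (x=4, y=3)
Final: (x=4, y=3), facing South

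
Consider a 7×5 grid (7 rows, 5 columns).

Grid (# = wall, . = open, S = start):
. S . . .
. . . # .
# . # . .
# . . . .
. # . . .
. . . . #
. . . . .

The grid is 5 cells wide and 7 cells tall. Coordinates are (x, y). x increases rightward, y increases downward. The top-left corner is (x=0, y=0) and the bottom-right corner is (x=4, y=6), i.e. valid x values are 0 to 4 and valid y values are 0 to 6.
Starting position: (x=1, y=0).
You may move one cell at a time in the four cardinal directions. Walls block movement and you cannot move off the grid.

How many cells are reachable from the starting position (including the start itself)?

Answer: Reachable cells: 29

Derivation:
BFS flood-fill from (x=1, y=0):
  Distance 0: (x=1, y=0)
  Distance 1: (x=0, y=0), (x=2, y=0), (x=1, y=1)
  Distance 2: (x=3, y=0), (x=0, y=1), (x=2, y=1), (x=1, y=2)
  Distance 3: (x=4, y=0), (x=1, y=3)
  Distance 4: (x=4, y=1), (x=2, y=3)
  Distance 5: (x=4, y=2), (x=3, y=3), (x=2, y=4)
  Distance 6: (x=3, y=2), (x=4, y=3), (x=3, y=4), (x=2, y=5)
  Distance 7: (x=4, y=4), (x=1, y=5), (x=3, y=5), (x=2, y=6)
  Distance 8: (x=0, y=5), (x=1, y=6), (x=3, y=6)
  Distance 9: (x=0, y=4), (x=0, y=6), (x=4, y=6)
Total reachable: 29 (grid has 29 open cells total)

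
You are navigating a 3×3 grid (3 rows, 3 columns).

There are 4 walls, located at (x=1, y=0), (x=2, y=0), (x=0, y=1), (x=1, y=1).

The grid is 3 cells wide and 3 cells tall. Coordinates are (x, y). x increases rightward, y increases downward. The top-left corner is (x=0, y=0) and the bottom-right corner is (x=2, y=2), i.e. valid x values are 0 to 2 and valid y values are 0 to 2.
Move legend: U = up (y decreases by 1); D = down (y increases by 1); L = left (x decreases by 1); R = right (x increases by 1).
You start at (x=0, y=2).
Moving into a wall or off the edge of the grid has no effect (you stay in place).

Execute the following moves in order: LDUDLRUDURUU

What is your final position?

Answer: Final position: (x=2, y=1)

Derivation:
Start: (x=0, y=2)
  L (left): blocked, stay at (x=0, y=2)
  D (down): blocked, stay at (x=0, y=2)
  U (up): blocked, stay at (x=0, y=2)
  D (down): blocked, stay at (x=0, y=2)
  L (left): blocked, stay at (x=0, y=2)
  R (right): (x=0, y=2) -> (x=1, y=2)
  U (up): blocked, stay at (x=1, y=2)
  D (down): blocked, stay at (x=1, y=2)
  U (up): blocked, stay at (x=1, y=2)
  R (right): (x=1, y=2) -> (x=2, y=2)
  U (up): (x=2, y=2) -> (x=2, y=1)
  U (up): blocked, stay at (x=2, y=1)
Final: (x=2, y=1)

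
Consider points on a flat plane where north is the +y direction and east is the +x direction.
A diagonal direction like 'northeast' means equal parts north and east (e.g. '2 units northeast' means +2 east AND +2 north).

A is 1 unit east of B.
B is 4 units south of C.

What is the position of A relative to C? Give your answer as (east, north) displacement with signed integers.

Answer: A is at (east=1, north=-4) relative to C.

Derivation:
Place C at the origin (east=0, north=0).
  B is 4 units south of C: delta (east=+0, north=-4); B at (east=0, north=-4).
  A is 1 unit east of B: delta (east=+1, north=+0); A at (east=1, north=-4).
Therefore A relative to C: (east=1, north=-4).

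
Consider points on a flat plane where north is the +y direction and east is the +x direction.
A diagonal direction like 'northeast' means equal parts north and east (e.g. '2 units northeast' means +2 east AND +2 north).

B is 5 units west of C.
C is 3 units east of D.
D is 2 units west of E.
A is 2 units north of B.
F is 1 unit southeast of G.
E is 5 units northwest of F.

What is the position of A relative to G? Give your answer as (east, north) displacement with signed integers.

Answer: A is at (east=-8, north=6) relative to G.

Derivation:
Place G at the origin (east=0, north=0).
  F is 1 unit southeast of G: delta (east=+1, north=-1); F at (east=1, north=-1).
  E is 5 units northwest of F: delta (east=-5, north=+5); E at (east=-4, north=4).
  D is 2 units west of E: delta (east=-2, north=+0); D at (east=-6, north=4).
  C is 3 units east of D: delta (east=+3, north=+0); C at (east=-3, north=4).
  B is 5 units west of C: delta (east=-5, north=+0); B at (east=-8, north=4).
  A is 2 units north of B: delta (east=+0, north=+2); A at (east=-8, north=6).
Therefore A relative to G: (east=-8, north=6).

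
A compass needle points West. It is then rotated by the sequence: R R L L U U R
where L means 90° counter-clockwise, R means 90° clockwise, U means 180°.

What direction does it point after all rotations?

Answer: Final heading: North

Derivation:
Start: West
  R (right (90° clockwise)) -> North
  R (right (90° clockwise)) -> East
  L (left (90° counter-clockwise)) -> North
  L (left (90° counter-clockwise)) -> West
  U (U-turn (180°)) -> East
  U (U-turn (180°)) -> West
  R (right (90° clockwise)) -> North
Final: North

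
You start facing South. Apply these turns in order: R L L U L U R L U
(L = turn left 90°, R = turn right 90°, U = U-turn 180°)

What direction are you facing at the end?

Answer: Final heading: South

Derivation:
Start: South
  R (right (90° clockwise)) -> West
  L (left (90° counter-clockwise)) -> South
  L (left (90° counter-clockwise)) -> East
  U (U-turn (180°)) -> West
  L (left (90° counter-clockwise)) -> South
  U (U-turn (180°)) -> North
  R (right (90° clockwise)) -> East
  L (left (90° counter-clockwise)) -> North
  U (U-turn (180°)) -> South
Final: South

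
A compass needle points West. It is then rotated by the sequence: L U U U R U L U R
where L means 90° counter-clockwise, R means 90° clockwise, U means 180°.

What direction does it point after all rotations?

Answer: Final heading: East

Derivation:
Start: West
  L (left (90° counter-clockwise)) -> South
  U (U-turn (180°)) -> North
  U (U-turn (180°)) -> South
  U (U-turn (180°)) -> North
  R (right (90° clockwise)) -> East
  U (U-turn (180°)) -> West
  L (left (90° counter-clockwise)) -> South
  U (U-turn (180°)) -> North
  R (right (90° clockwise)) -> East
Final: East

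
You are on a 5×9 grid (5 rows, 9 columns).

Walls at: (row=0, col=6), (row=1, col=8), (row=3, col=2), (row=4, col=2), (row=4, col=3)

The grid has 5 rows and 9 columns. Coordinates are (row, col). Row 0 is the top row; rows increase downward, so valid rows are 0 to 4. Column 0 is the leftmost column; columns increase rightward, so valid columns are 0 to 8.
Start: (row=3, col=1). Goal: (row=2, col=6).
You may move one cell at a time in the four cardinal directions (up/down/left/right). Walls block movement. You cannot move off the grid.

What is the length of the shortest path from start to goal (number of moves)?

BFS from (row=3, col=1) until reaching (row=2, col=6):
  Distance 0: (row=3, col=1)
  Distance 1: (row=2, col=1), (row=3, col=0), (row=4, col=1)
  Distance 2: (row=1, col=1), (row=2, col=0), (row=2, col=2), (row=4, col=0)
  Distance 3: (row=0, col=1), (row=1, col=0), (row=1, col=2), (row=2, col=3)
  Distance 4: (row=0, col=0), (row=0, col=2), (row=1, col=3), (row=2, col=4), (row=3, col=3)
  Distance 5: (row=0, col=3), (row=1, col=4), (row=2, col=5), (row=3, col=4)
  Distance 6: (row=0, col=4), (row=1, col=5), (row=2, col=6), (row=3, col=5), (row=4, col=4)  <- goal reached here
One shortest path (6 moves): (row=3, col=1) -> (row=2, col=1) -> (row=2, col=2) -> (row=2, col=3) -> (row=2, col=4) -> (row=2, col=5) -> (row=2, col=6)

Answer: Shortest path length: 6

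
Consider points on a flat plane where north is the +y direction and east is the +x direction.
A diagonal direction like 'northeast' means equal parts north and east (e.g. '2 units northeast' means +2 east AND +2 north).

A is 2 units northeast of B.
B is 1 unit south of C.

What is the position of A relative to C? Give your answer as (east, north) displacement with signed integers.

Answer: A is at (east=2, north=1) relative to C.

Derivation:
Place C at the origin (east=0, north=0).
  B is 1 unit south of C: delta (east=+0, north=-1); B at (east=0, north=-1).
  A is 2 units northeast of B: delta (east=+2, north=+2); A at (east=2, north=1).
Therefore A relative to C: (east=2, north=1).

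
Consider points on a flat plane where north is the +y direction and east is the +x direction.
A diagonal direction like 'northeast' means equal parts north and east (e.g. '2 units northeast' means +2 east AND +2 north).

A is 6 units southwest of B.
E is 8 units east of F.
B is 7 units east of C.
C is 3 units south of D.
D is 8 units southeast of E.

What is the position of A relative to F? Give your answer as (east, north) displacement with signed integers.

Answer: A is at (east=17, north=-17) relative to F.

Derivation:
Place F at the origin (east=0, north=0).
  E is 8 units east of F: delta (east=+8, north=+0); E at (east=8, north=0).
  D is 8 units southeast of E: delta (east=+8, north=-8); D at (east=16, north=-8).
  C is 3 units south of D: delta (east=+0, north=-3); C at (east=16, north=-11).
  B is 7 units east of C: delta (east=+7, north=+0); B at (east=23, north=-11).
  A is 6 units southwest of B: delta (east=-6, north=-6); A at (east=17, north=-17).
Therefore A relative to F: (east=17, north=-17).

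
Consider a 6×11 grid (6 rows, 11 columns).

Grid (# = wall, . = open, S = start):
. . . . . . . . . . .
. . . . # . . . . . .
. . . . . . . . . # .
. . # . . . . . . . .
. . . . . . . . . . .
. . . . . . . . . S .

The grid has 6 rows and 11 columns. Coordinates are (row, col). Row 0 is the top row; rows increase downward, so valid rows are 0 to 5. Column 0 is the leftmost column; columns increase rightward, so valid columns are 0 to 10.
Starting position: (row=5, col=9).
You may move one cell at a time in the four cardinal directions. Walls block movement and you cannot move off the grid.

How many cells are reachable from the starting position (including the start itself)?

Answer: Reachable cells: 63

Derivation:
BFS flood-fill from (row=5, col=9):
  Distance 0: (row=5, col=9)
  Distance 1: (row=4, col=9), (row=5, col=8), (row=5, col=10)
  Distance 2: (row=3, col=9), (row=4, col=8), (row=4, col=10), (row=5, col=7)
  Distance 3: (row=3, col=8), (row=3, col=10), (row=4, col=7), (row=5, col=6)
  Distance 4: (row=2, col=8), (row=2, col=10), (row=3, col=7), (row=4, col=6), (row=5, col=5)
  Distance 5: (row=1, col=8), (row=1, col=10), (row=2, col=7), (row=3, col=6), (row=4, col=5), (row=5, col=4)
  Distance 6: (row=0, col=8), (row=0, col=10), (row=1, col=7), (row=1, col=9), (row=2, col=6), (row=3, col=5), (row=4, col=4), (row=5, col=3)
  Distance 7: (row=0, col=7), (row=0, col=9), (row=1, col=6), (row=2, col=5), (row=3, col=4), (row=4, col=3), (row=5, col=2)
  Distance 8: (row=0, col=6), (row=1, col=5), (row=2, col=4), (row=3, col=3), (row=4, col=2), (row=5, col=1)
  Distance 9: (row=0, col=5), (row=2, col=3), (row=4, col=1), (row=5, col=0)
  Distance 10: (row=0, col=4), (row=1, col=3), (row=2, col=2), (row=3, col=1), (row=4, col=0)
  Distance 11: (row=0, col=3), (row=1, col=2), (row=2, col=1), (row=3, col=0)
  Distance 12: (row=0, col=2), (row=1, col=1), (row=2, col=0)
  Distance 13: (row=0, col=1), (row=1, col=0)
  Distance 14: (row=0, col=0)
Total reachable: 63 (grid has 63 open cells total)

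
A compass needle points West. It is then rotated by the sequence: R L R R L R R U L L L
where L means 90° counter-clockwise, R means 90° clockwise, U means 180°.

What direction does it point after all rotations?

Start: West
  R (right (90° clockwise)) -> North
  L (left (90° counter-clockwise)) -> West
  R (right (90° clockwise)) -> North
  R (right (90° clockwise)) -> East
  L (left (90° counter-clockwise)) -> North
  R (right (90° clockwise)) -> East
  R (right (90° clockwise)) -> South
  U (U-turn (180°)) -> North
  L (left (90° counter-clockwise)) -> West
  L (left (90° counter-clockwise)) -> South
  L (left (90° counter-clockwise)) -> East
Final: East

Answer: Final heading: East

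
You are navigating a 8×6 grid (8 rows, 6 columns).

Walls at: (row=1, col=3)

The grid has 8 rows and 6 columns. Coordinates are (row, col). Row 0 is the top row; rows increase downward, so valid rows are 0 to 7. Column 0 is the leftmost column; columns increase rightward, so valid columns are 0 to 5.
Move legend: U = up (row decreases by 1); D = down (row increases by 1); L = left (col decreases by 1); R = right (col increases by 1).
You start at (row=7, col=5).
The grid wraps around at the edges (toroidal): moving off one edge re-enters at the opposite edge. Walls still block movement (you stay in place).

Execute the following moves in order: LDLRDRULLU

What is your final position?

Answer: Final position: (row=7, col=3)

Derivation:
Start: (row=7, col=5)
  L (left): (row=7, col=5) -> (row=7, col=4)
  D (down): (row=7, col=4) -> (row=0, col=4)
  L (left): (row=0, col=4) -> (row=0, col=3)
  R (right): (row=0, col=3) -> (row=0, col=4)
  D (down): (row=0, col=4) -> (row=1, col=4)
  R (right): (row=1, col=4) -> (row=1, col=5)
  U (up): (row=1, col=5) -> (row=0, col=5)
  L (left): (row=0, col=5) -> (row=0, col=4)
  L (left): (row=0, col=4) -> (row=0, col=3)
  U (up): (row=0, col=3) -> (row=7, col=3)
Final: (row=7, col=3)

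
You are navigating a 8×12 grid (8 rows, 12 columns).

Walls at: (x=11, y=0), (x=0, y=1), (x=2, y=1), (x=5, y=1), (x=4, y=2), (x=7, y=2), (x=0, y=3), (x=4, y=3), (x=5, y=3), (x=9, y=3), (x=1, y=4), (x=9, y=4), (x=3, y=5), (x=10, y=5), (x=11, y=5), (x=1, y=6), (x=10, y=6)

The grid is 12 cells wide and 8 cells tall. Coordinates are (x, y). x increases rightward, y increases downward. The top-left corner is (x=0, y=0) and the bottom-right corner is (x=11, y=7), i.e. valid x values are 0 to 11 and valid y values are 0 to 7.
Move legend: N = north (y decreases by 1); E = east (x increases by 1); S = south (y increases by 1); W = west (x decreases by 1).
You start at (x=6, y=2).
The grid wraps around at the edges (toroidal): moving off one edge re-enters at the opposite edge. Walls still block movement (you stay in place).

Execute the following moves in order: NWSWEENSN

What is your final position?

Start: (x=6, y=2)
  N (north): (x=6, y=2) -> (x=6, y=1)
  W (west): blocked, stay at (x=6, y=1)
  S (south): (x=6, y=1) -> (x=6, y=2)
  W (west): (x=6, y=2) -> (x=5, y=2)
  E (east): (x=5, y=2) -> (x=6, y=2)
  E (east): blocked, stay at (x=6, y=2)
  N (north): (x=6, y=2) -> (x=6, y=1)
  S (south): (x=6, y=1) -> (x=6, y=2)
  N (north): (x=6, y=2) -> (x=6, y=1)
Final: (x=6, y=1)

Answer: Final position: (x=6, y=1)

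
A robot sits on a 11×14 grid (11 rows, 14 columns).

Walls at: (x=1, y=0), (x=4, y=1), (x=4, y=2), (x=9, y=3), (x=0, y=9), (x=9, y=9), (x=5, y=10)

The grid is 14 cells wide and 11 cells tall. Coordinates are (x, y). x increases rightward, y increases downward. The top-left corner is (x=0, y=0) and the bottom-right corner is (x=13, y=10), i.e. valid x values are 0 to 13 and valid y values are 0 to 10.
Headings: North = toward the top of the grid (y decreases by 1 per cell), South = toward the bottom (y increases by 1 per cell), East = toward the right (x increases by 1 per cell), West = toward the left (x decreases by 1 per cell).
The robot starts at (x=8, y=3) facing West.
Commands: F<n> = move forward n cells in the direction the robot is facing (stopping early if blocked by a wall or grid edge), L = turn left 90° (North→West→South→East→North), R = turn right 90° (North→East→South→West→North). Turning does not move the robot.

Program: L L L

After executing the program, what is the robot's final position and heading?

Answer: Final position: (x=8, y=3), facing North

Derivation:
Start: (x=8, y=3), facing West
  L: turn left, now facing South
  L: turn left, now facing East
  L: turn left, now facing North
Final: (x=8, y=3), facing North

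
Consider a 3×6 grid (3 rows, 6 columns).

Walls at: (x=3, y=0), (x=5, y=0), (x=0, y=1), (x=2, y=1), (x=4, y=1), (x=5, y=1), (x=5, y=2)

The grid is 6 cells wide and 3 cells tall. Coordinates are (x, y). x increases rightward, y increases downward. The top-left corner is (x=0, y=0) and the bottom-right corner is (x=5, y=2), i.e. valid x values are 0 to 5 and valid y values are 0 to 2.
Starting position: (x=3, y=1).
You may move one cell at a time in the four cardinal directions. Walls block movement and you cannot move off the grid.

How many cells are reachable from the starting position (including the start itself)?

Answer: Reachable cells: 10

Derivation:
BFS flood-fill from (x=3, y=1):
  Distance 0: (x=3, y=1)
  Distance 1: (x=3, y=2)
  Distance 2: (x=2, y=2), (x=4, y=2)
  Distance 3: (x=1, y=2)
  Distance 4: (x=1, y=1), (x=0, y=2)
  Distance 5: (x=1, y=0)
  Distance 6: (x=0, y=0), (x=2, y=0)
Total reachable: 10 (grid has 11 open cells total)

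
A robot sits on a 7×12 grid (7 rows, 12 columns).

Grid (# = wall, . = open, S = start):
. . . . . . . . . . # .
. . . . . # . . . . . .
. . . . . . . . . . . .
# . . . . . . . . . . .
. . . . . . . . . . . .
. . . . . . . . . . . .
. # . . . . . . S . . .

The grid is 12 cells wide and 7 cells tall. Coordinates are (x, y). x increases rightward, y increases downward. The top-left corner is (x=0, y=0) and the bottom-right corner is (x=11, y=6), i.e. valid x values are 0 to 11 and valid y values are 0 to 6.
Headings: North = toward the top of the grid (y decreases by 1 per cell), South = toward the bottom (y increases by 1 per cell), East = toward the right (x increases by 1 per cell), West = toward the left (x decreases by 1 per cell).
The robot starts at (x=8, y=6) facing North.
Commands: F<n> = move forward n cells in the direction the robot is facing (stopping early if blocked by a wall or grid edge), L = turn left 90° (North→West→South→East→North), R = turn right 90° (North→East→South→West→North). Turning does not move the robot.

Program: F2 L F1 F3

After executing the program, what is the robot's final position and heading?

Answer: Final position: (x=4, y=4), facing West

Derivation:
Start: (x=8, y=6), facing North
  F2: move forward 2, now at (x=8, y=4)
  L: turn left, now facing West
  F1: move forward 1, now at (x=7, y=4)
  F3: move forward 3, now at (x=4, y=4)
Final: (x=4, y=4), facing West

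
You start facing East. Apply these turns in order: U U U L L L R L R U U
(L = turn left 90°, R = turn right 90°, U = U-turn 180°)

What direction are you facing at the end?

Answer: Final heading: East

Derivation:
Start: East
  U (U-turn (180°)) -> West
  U (U-turn (180°)) -> East
  U (U-turn (180°)) -> West
  L (left (90° counter-clockwise)) -> South
  L (left (90° counter-clockwise)) -> East
  L (left (90° counter-clockwise)) -> North
  R (right (90° clockwise)) -> East
  L (left (90° counter-clockwise)) -> North
  R (right (90° clockwise)) -> East
  U (U-turn (180°)) -> West
  U (U-turn (180°)) -> East
Final: East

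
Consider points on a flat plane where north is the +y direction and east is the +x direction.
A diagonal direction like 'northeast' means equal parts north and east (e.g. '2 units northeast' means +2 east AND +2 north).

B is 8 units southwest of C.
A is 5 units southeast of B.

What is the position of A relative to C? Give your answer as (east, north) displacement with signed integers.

Answer: A is at (east=-3, north=-13) relative to C.

Derivation:
Place C at the origin (east=0, north=0).
  B is 8 units southwest of C: delta (east=-8, north=-8); B at (east=-8, north=-8).
  A is 5 units southeast of B: delta (east=+5, north=-5); A at (east=-3, north=-13).
Therefore A relative to C: (east=-3, north=-13).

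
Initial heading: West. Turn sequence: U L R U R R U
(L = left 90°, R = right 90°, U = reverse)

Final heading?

Start: West
  U (U-turn (180°)) -> East
  L (left (90° counter-clockwise)) -> North
  R (right (90° clockwise)) -> East
  U (U-turn (180°)) -> West
  R (right (90° clockwise)) -> North
  R (right (90° clockwise)) -> East
  U (U-turn (180°)) -> West
Final: West

Answer: Final heading: West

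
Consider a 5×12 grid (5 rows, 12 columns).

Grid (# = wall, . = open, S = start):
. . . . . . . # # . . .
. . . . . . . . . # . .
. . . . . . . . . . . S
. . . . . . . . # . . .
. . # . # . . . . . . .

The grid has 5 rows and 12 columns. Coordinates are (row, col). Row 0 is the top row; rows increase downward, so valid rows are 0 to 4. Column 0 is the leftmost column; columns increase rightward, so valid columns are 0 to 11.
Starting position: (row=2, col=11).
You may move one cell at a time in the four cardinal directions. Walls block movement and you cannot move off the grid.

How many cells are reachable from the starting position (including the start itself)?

Answer: Reachable cells: 54

Derivation:
BFS flood-fill from (row=2, col=11):
  Distance 0: (row=2, col=11)
  Distance 1: (row=1, col=11), (row=2, col=10), (row=3, col=11)
  Distance 2: (row=0, col=11), (row=1, col=10), (row=2, col=9), (row=3, col=10), (row=4, col=11)
  Distance 3: (row=0, col=10), (row=2, col=8), (row=3, col=9), (row=4, col=10)
  Distance 4: (row=0, col=9), (row=1, col=8), (row=2, col=7), (row=4, col=9)
  Distance 5: (row=1, col=7), (row=2, col=6), (row=3, col=7), (row=4, col=8)
  Distance 6: (row=1, col=6), (row=2, col=5), (row=3, col=6), (row=4, col=7)
  Distance 7: (row=0, col=6), (row=1, col=5), (row=2, col=4), (row=3, col=5), (row=4, col=6)
  Distance 8: (row=0, col=5), (row=1, col=4), (row=2, col=3), (row=3, col=4), (row=4, col=5)
  Distance 9: (row=0, col=4), (row=1, col=3), (row=2, col=2), (row=3, col=3)
  Distance 10: (row=0, col=3), (row=1, col=2), (row=2, col=1), (row=3, col=2), (row=4, col=3)
  Distance 11: (row=0, col=2), (row=1, col=1), (row=2, col=0), (row=3, col=1)
  Distance 12: (row=0, col=1), (row=1, col=0), (row=3, col=0), (row=4, col=1)
  Distance 13: (row=0, col=0), (row=4, col=0)
Total reachable: 54 (grid has 54 open cells total)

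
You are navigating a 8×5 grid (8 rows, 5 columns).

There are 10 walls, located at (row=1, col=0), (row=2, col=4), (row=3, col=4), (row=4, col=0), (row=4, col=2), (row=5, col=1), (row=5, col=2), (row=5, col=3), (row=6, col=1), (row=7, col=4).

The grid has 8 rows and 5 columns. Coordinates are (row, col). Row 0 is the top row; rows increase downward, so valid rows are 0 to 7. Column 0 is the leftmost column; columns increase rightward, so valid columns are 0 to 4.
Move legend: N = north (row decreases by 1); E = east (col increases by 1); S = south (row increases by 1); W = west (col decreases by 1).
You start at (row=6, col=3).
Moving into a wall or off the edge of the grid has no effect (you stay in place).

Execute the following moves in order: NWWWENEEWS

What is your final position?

Start: (row=6, col=3)
  N (north): blocked, stay at (row=6, col=3)
  W (west): (row=6, col=3) -> (row=6, col=2)
  W (west): blocked, stay at (row=6, col=2)
  W (west): blocked, stay at (row=6, col=2)
  E (east): (row=6, col=2) -> (row=6, col=3)
  N (north): blocked, stay at (row=6, col=3)
  E (east): (row=6, col=3) -> (row=6, col=4)
  E (east): blocked, stay at (row=6, col=4)
  W (west): (row=6, col=4) -> (row=6, col=3)
  S (south): (row=6, col=3) -> (row=7, col=3)
Final: (row=7, col=3)

Answer: Final position: (row=7, col=3)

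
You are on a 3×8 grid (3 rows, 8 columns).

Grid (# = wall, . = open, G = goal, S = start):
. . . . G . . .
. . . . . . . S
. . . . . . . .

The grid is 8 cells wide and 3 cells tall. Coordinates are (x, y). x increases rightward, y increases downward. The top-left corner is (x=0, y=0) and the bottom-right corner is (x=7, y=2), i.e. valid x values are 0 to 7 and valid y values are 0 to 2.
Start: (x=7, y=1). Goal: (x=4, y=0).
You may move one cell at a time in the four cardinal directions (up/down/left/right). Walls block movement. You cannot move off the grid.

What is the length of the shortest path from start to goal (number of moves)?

BFS from (x=7, y=1) until reaching (x=4, y=0):
  Distance 0: (x=7, y=1)
  Distance 1: (x=7, y=0), (x=6, y=1), (x=7, y=2)
  Distance 2: (x=6, y=0), (x=5, y=1), (x=6, y=2)
  Distance 3: (x=5, y=0), (x=4, y=1), (x=5, y=2)
  Distance 4: (x=4, y=0), (x=3, y=1), (x=4, y=2)  <- goal reached here
One shortest path (4 moves): (x=7, y=1) -> (x=6, y=1) -> (x=5, y=1) -> (x=4, y=1) -> (x=4, y=0)

Answer: Shortest path length: 4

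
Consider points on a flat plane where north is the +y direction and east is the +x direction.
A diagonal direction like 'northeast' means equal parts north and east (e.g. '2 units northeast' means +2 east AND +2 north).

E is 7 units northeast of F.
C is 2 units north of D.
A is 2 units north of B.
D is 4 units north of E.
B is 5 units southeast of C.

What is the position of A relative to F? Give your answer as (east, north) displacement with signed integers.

Place F at the origin (east=0, north=0).
  E is 7 units northeast of F: delta (east=+7, north=+7); E at (east=7, north=7).
  D is 4 units north of E: delta (east=+0, north=+4); D at (east=7, north=11).
  C is 2 units north of D: delta (east=+0, north=+2); C at (east=7, north=13).
  B is 5 units southeast of C: delta (east=+5, north=-5); B at (east=12, north=8).
  A is 2 units north of B: delta (east=+0, north=+2); A at (east=12, north=10).
Therefore A relative to F: (east=12, north=10).

Answer: A is at (east=12, north=10) relative to F.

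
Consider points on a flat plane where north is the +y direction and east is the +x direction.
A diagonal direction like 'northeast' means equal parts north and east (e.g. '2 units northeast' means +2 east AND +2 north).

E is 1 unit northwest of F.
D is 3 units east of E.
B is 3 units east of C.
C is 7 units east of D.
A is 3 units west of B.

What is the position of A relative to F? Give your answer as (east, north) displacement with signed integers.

Answer: A is at (east=9, north=1) relative to F.

Derivation:
Place F at the origin (east=0, north=0).
  E is 1 unit northwest of F: delta (east=-1, north=+1); E at (east=-1, north=1).
  D is 3 units east of E: delta (east=+3, north=+0); D at (east=2, north=1).
  C is 7 units east of D: delta (east=+7, north=+0); C at (east=9, north=1).
  B is 3 units east of C: delta (east=+3, north=+0); B at (east=12, north=1).
  A is 3 units west of B: delta (east=-3, north=+0); A at (east=9, north=1).
Therefore A relative to F: (east=9, north=1).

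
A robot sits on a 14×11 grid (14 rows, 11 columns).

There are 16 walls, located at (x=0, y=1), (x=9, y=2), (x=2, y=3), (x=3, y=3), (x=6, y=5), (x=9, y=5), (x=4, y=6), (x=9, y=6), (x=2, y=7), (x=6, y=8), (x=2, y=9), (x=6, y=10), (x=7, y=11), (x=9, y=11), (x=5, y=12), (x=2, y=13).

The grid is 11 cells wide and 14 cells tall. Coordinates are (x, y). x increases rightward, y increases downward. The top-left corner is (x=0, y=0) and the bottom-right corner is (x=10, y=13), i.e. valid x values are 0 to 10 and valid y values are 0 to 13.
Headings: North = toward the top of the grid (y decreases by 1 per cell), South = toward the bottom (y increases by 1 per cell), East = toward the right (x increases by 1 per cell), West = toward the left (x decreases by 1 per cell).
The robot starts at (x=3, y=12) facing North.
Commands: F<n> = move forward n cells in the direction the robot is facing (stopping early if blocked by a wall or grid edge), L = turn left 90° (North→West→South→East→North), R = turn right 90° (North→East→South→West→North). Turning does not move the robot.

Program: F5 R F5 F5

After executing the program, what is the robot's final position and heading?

Start: (x=3, y=12), facing North
  F5: move forward 5, now at (x=3, y=7)
  R: turn right, now facing East
  F5: move forward 5, now at (x=8, y=7)
  F5: move forward 2/5 (blocked), now at (x=10, y=7)
Final: (x=10, y=7), facing East

Answer: Final position: (x=10, y=7), facing East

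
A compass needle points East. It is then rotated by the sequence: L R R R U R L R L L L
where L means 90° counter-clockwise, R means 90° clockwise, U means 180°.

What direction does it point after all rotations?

Start: East
  L (left (90° counter-clockwise)) -> North
  R (right (90° clockwise)) -> East
  R (right (90° clockwise)) -> South
  R (right (90° clockwise)) -> West
  U (U-turn (180°)) -> East
  R (right (90° clockwise)) -> South
  L (left (90° counter-clockwise)) -> East
  R (right (90° clockwise)) -> South
  L (left (90° counter-clockwise)) -> East
  L (left (90° counter-clockwise)) -> North
  L (left (90° counter-clockwise)) -> West
Final: West

Answer: Final heading: West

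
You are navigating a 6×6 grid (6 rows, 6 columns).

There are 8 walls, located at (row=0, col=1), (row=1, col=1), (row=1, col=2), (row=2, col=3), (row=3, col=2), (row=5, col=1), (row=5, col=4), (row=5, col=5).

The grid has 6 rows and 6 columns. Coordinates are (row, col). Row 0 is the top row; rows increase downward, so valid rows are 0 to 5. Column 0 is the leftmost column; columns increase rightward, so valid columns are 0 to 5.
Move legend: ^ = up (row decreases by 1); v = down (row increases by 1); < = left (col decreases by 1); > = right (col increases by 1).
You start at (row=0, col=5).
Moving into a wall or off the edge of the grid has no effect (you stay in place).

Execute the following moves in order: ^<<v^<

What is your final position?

Start: (row=0, col=5)
  ^ (up): blocked, stay at (row=0, col=5)
  < (left): (row=0, col=5) -> (row=0, col=4)
  < (left): (row=0, col=4) -> (row=0, col=3)
  v (down): (row=0, col=3) -> (row=1, col=3)
  ^ (up): (row=1, col=3) -> (row=0, col=3)
  < (left): (row=0, col=3) -> (row=0, col=2)
Final: (row=0, col=2)

Answer: Final position: (row=0, col=2)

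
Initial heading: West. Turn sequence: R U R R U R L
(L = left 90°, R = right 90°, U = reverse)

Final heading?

Answer: Final heading: South

Derivation:
Start: West
  R (right (90° clockwise)) -> North
  U (U-turn (180°)) -> South
  R (right (90° clockwise)) -> West
  R (right (90° clockwise)) -> North
  U (U-turn (180°)) -> South
  R (right (90° clockwise)) -> West
  L (left (90° counter-clockwise)) -> South
Final: South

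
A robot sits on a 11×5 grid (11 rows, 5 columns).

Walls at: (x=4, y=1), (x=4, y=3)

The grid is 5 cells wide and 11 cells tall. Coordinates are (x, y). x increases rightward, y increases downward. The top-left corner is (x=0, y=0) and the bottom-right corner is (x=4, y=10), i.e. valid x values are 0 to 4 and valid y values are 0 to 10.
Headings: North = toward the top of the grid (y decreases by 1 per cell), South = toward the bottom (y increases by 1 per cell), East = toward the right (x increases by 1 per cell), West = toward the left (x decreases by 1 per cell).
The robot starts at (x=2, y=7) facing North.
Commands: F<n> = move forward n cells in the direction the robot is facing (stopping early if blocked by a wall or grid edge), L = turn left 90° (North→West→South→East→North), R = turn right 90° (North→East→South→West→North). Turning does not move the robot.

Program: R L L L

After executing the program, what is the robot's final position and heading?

Answer: Final position: (x=2, y=7), facing South

Derivation:
Start: (x=2, y=7), facing North
  R: turn right, now facing East
  L: turn left, now facing North
  L: turn left, now facing West
  L: turn left, now facing South
Final: (x=2, y=7), facing South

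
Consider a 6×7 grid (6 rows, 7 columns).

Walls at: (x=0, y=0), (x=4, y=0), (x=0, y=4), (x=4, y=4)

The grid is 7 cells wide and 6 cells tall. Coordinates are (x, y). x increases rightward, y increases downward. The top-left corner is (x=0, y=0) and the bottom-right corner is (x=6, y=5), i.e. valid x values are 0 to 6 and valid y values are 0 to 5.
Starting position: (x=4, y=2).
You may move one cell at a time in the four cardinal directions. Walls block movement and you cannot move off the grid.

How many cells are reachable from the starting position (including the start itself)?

Answer: Reachable cells: 38

Derivation:
BFS flood-fill from (x=4, y=2):
  Distance 0: (x=4, y=2)
  Distance 1: (x=4, y=1), (x=3, y=2), (x=5, y=2), (x=4, y=3)
  Distance 2: (x=3, y=1), (x=5, y=1), (x=2, y=2), (x=6, y=2), (x=3, y=3), (x=5, y=3)
  Distance 3: (x=3, y=0), (x=5, y=0), (x=2, y=1), (x=6, y=1), (x=1, y=2), (x=2, y=3), (x=6, y=3), (x=3, y=4), (x=5, y=4)
  Distance 4: (x=2, y=0), (x=6, y=0), (x=1, y=1), (x=0, y=2), (x=1, y=3), (x=2, y=4), (x=6, y=4), (x=3, y=5), (x=5, y=5)
  Distance 5: (x=1, y=0), (x=0, y=1), (x=0, y=3), (x=1, y=4), (x=2, y=5), (x=4, y=5), (x=6, y=5)
  Distance 6: (x=1, y=5)
  Distance 7: (x=0, y=5)
Total reachable: 38 (grid has 38 open cells total)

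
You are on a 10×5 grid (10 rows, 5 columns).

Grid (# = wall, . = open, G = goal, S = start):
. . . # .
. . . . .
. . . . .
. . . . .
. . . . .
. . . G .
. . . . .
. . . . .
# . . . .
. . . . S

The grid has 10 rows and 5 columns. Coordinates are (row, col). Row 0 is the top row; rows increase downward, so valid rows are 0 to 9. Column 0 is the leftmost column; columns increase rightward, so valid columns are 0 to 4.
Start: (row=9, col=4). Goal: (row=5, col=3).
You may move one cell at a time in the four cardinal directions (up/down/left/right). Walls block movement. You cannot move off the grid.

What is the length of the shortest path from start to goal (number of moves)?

Answer: Shortest path length: 5

Derivation:
BFS from (row=9, col=4) until reaching (row=5, col=3):
  Distance 0: (row=9, col=4)
  Distance 1: (row=8, col=4), (row=9, col=3)
  Distance 2: (row=7, col=4), (row=8, col=3), (row=9, col=2)
  Distance 3: (row=6, col=4), (row=7, col=3), (row=8, col=2), (row=9, col=1)
  Distance 4: (row=5, col=4), (row=6, col=3), (row=7, col=2), (row=8, col=1), (row=9, col=0)
  Distance 5: (row=4, col=4), (row=5, col=3), (row=6, col=2), (row=7, col=1)  <- goal reached here
One shortest path (5 moves): (row=9, col=4) -> (row=9, col=3) -> (row=8, col=3) -> (row=7, col=3) -> (row=6, col=3) -> (row=5, col=3)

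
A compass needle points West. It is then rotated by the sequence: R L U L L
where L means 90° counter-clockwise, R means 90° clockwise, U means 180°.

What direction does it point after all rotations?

Answer: Final heading: West

Derivation:
Start: West
  R (right (90° clockwise)) -> North
  L (left (90° counter-clockwise)) -> West
  U (U-turn (180°)) -> East
  L (left (90° counter-clockwise)) -> North
  L (left (90° counter-clockwise)) -> West
Final: West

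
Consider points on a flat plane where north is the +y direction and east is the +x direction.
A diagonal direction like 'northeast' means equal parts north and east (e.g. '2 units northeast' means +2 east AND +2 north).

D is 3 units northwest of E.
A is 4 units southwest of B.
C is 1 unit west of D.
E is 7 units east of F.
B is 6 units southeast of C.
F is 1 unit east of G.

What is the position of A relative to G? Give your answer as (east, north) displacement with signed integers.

Answer: A is at (east=6, north=-7) relative to G.

Derivation:
Place G at the origin (east=0, north=0).
  F is 1 unit east of G: delta (east=+1, north=+0); F at (east=1, north=0).
  E is 7 units east of F: delta (east=+7, north=+0); E at (east=8, north=0).
  D is 3 units northwest of E: delta (east=-3, north=+3); D at (east=5, north=3).
  C is 1 unit west of D: delta (east=-1, north=+0); C at (east=4, north=3).
  B is 6 units southeast of C: delta (east=+6, north=-6); B at (east=10, north=-3).
  A is 4 units southwest of B: delta (east=-4, north=-4); A at (east=6, north=-7).
Therefore A relative to G: (east=6, north=-7).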